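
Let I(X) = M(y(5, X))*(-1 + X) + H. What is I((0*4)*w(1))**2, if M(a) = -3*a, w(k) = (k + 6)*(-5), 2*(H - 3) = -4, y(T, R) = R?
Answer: 1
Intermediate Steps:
H = 1 (H = 3 + (1/2)*(-4) = 3 - 2 = 1)
w(k) = -30 - 5*k (w(k) = (6 + k)*(-5) = -30 - 5*k)
I(X) = 1 - 3*X*(-1 + X) (I(X) = (-3*X)*(-1 + X) + 1 = -3*X*(-1 + X) + 1 = 1 - 3*X*(-1 + X))
I((0*4)*w(1))**2 = (1 - 3*((0*4)*(-30 - 5*1))**2 + 3*((0*4)*(-30 - 5*1)))**2 = (1 - 3*(0*(-30 - 5))**2 + 3*(0*(-30 - 5)))**2 = (1 - 3*(0*(-35))**2 + 3*(0*(-35)))**2 = (1 - 3*0**2 + 3*0)**2 = (1 - 3*0 + 0)**2 = (1 + 0 + 0)**2 = 1**2 = 1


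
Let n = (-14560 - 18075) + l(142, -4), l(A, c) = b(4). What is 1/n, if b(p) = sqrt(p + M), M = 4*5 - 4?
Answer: -6527/213008641 - 2*sqrt(5)/1065043205 ≈ -3.0646e-5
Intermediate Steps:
M = 16 (M = 20 - 4 = 16)
b(p) = sqrt(16 + p) (b(p) = sqrt(p + 16) = sqrt(16 + p))
l(A, c) = 2*sqrt(5) (l(A, c) = sqrt(16 + 4) = sqrt(20) = 2*sqrt(5))
n = -32635 + 2*sqrt(5) (n = (-14560 - 18075) + 2*sqrt(5) = -32635 + 2*sqrt(5) ≈ -32631.)
1/n = 1/(-32635 + 2*sqrt(5))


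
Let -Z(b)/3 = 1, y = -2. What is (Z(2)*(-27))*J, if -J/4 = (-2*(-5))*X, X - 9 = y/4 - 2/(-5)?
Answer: -28836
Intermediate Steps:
X = 89/10 (X = 9 + (-2/4 - 2/(-5)) = 9 + (-2*¼ - 2*(-⅕)) = 9 + (-½ + ⅖) = 9 - ⅒ = 89/10 ≈ 8.9000)
Z(b) = -3 (Z(b) = -3*1 = -3)
J = -356 (J = -4*(-2*(-5))*89/10 = -40*89/10 = -4*89 = -356)
(Z(2)*(-27))*J = -3*(-27)*(-356) = 81*(-356) = -28836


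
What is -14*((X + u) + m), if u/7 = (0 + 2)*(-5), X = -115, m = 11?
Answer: 2436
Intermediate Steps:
u = -70 (u = 7*((0 + 2)*(-5)) = 7*(2*(-5)) = 7*(-10) = -70)
-14*((X + u) + m) = -14*((-115 - 70) + 11) = -14*(-185 + 11) = -14*(-174) = 2436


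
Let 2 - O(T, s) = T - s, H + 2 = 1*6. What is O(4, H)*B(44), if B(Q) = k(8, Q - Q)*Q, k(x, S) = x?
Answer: 704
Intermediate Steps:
H = 4 (H = -2 + 1*6 = -2 + 6 = 4)
B(Q) = 8*Q
O(T, s) = 2 + s - T (O(T, s) = 2 - (T - s) = 2 + (s - T) = 2 + s - T)
O(4, H)*B(44) = (2 + 4 - 1*4)*(8*44) = (2 + 4 - 4)*352 = 2*352 = 704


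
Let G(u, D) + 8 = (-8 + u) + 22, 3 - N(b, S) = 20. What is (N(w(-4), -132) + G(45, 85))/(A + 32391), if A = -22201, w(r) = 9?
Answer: 17/5095 ≈ 0.0033366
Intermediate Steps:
N(b, S) = -17 (N(b, S) = 3 - 1*20 = 3 - 20 = -17)
G(u, D) = 6 + u (G(u, D) = -8 + ((-8 + u) + 22) = -8 + (14 + u) = 6 + u)
(N(w(-4), -132) + G(45, 85))/(A + 32391) = (-17 + (6 + 45))/(-22201 + 32391) = (-17 + 51)/10190 = 34*(1/10190) = 17/5095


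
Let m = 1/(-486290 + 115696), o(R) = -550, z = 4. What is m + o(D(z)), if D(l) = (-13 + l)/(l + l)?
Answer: -203826701/370594 ≈ -550.00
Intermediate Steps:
D(l) = (-13 + l)/(2*l) (D(l) = (-13 + l)/((2*l)) = (-13 + l)*(1/(2*l)) = (-13 + l)/(2*l))
m = -1/370594 (m = 1/(-370594) = -1/370594 ≈ -2.6984e-6)
m + o(D(z)) = -1/370594 - 550 = -203826701/370594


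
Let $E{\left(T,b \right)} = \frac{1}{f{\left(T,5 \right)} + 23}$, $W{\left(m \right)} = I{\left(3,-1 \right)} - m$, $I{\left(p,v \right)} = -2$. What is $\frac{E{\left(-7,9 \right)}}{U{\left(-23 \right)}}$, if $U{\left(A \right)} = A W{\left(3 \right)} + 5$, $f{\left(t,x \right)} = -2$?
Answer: $\frac{1}{2520} \approx 0.00039683$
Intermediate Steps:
$W{\left(m \right)} = -2 - m$
$E{\left(T,b \right)} = \frac{1}{21}$ ($E{\left(T,b \right)} = \frac{1}{-2 + 23} = \frac{1}{21}$)
$U{\left(A \right)} = 5 - 5 A$ ($U{\left(A \right)} = A \left(-2 - 3\right) + 5 = A \left(-5\right) + 5 = - 5 A + 5 = 5 - 5 A$)
$\frac{E{\left(-7,9 \right)}}{U{\left(-23 \right)}} = \frac{1}{21 \left(5 - -115\right)} = \frac{1}{21 \left(5 + 115\right)} = \frac{1}{21 \cdot 120} = \frac{1}{21} \cdot \frac{1}{120} = \frac{1}{2520}$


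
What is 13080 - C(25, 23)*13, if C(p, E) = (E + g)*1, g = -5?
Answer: 12846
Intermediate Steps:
C(p, E) = -5 + E (C(p, E) = (E - 5)*1 = (-5 + E)*1 = -5 + E)
13080 - C(25, 23)*13 = 13080 - (-5 + 23)*13 = 13080 - 18*13 = 13080 - 1*234 = 13080 - 234 = 12846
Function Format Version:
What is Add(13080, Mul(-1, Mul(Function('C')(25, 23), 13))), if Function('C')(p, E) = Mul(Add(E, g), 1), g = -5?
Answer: 12846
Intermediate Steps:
Function('C')(p, E) = Add(-5, E) (Function('C')(p, E) = Mul(Add(E, -5), 1) = Mul(Add(-5, E), 1) = Add(-5, E))
Add(13080, Mul(-1, Mul(Function('C')(25, 23), 13))) = Add(13080, Mul(-1, Mul(Add(-5, 23), 13))) = Add(13080, Mul(-1, Mul(18, 13))) = Add(13080, Mul(-1, 234)) = Add(13080, -234) = 12846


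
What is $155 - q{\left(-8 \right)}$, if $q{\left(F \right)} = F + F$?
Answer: $171$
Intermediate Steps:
$q{\left(F \right)} = 2 F$
$155 - q{\left(-8 \right)} = 155 - 2 \left(-8\right) = 155 - -16 = 155 + 16 = 171$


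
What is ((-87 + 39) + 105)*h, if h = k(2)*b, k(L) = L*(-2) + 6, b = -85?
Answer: -9690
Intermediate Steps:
k(L) = 6 - 2*L (k(L) = -2*L + 6 = 6 - 2*L)
h = -170 (h = (6 - 2*2)*(-85) = (6 - 4)*(-85) = 2*(-85) = -170)
((-87 + 39) + 105)*h = ((-87 + 39) + 105)*(-170) = (-48 + 105)*(-170) = 57*(-170) = -9690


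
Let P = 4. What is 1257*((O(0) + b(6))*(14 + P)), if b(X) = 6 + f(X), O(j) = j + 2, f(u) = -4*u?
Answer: -362016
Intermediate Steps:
O(j) = 2 + j
b(X) = 6 - 4*X
1257*((O(0) + b(6))*(14 + P)) = 1257*(((2 + 0) + (6 - 4*6))*(14 + 4)) = 1257*((2 + (6 - 24))*18) = 1257*((2 - 18)*18) = 1257*(-16*18) = 1257*(-288) = -362016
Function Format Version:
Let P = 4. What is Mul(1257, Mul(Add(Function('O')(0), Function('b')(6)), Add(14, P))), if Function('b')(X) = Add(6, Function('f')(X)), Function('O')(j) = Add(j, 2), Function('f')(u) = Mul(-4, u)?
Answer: -362016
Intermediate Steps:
Function('O')(j) = Add(2, j)
Function('b')(X) = Add(6, Mul(-4, X))
Mul(1257, Mul(Add(Function('O')(0), Function('b')(6)), Add(14, P))) = Mul(1257, Mul(Add(Add(2, 0), Add(6, Mul(-4, 6))), Add(14, 4))) = Mul(1257, Mul(Add(2, Add(6, -24)), 18)) = Mul(1257, Mul(Add(2, -18), 18)) = Mul(1257, Mul(-16, 18)) = Mul(1257, -288) = -362016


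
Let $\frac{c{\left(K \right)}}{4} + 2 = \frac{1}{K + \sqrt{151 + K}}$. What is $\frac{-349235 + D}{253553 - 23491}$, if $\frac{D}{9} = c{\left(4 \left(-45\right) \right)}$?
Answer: $- \frac{11327683183}{7460680598} - \frac{18 i \sqrt{29}}{3730340299} \approx -1.5183 - 2.5985 \cdot 10^{-8} i$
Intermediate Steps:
$c{\left(K \right)} = -8 + \frac{4}{K + \sqrt{151 + K}}$
$D = \frac{36 \left(361 - 2 i \sqrt{29}\right)}{-180 + i \sqrt{29}}$ ($D = 9 \frac{4 \left(1 - 2 \cdot 4 \left(-45\right) - 2 \sqrt{151 + 4 \left(-45\right)}\right)}{4 \left(-45\right) + \sqrt{151 + 4 \left(-45\right)}} = 9 \frac{4 \left(1 - -360 - 2 \sqrt{151 - 180}\right)}{-180 + \sqrt{151 - 180}} = 9 \frac{4 \left(1 + 360 - 2 \sqrt{-29}\right)}{-180 + \sqrt{-29}} = 9 \frac{4 \left(1 + 360 - 2 i \sqrt{29}\right)}{-180 + i \sqrt{29}} = 9 \frac{4 \left(361 - 2 i \sqrt{29}\right)}{-180 + i \sqrt{29}} = \frac{36 \left(361 - 2 i \sqrt{29}\right)}{-180 + i \sqrt{29}} \approx -72.2 - 0.0059782 i$)
$\frac{-349235 + D}{253553 - 23491} = \frac{-349235 - \left(\frac{2341368}{32429} + \frac{36 i \sqrt{29}}{32429}\right)}{253553 - 23491} = \frac{- \frac{11327683183}{32429} - \frac{36 i \sqrt{29}}{32429}}{230062} = \left(- \frac{11327683183}{32429} - \frac{36 i \sqrt{29}}{32429}\right) \frac{1}{230062} = - \frac{11327683183}{7460680598} - \frac{18 i \sqrt{29}}{3730340299}$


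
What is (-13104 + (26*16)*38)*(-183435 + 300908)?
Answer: 317646992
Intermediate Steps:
(-13104 + (26*16)*38)*(-183435 + 300908) = (-13104 + 416*38)*117473 = (-13104 + 15808)*117473 = 2704*117473 = 317646992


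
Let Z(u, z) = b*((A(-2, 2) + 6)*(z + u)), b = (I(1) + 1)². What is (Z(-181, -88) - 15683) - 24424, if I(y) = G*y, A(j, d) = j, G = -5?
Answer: -57323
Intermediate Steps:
I(y) = -5*y
b = 16 (b = (-5*1 + 1)² = (-5 + 1)² = (-4)² = 16)
Z(u, z) = 64*u + 64*z (Z(u, z) = 16*((-2 + 6)*(z + u)) = 16*(4*(u + z)) = 16*(4*u + 4*z) = 64*u + 64*z)
(Z(-181, -88) - 15683) - 24424 = ((64*(-181) + 64*(-88)) - 15683) - 24424 = ((-11584 - 5632) - 15683) - 24424 = (-17216 - 15683) - 24424 = -32899 - 24424 = -57323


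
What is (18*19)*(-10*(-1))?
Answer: 3420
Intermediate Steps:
(18*19)*(-10*(-1)) = 342*10 = 3420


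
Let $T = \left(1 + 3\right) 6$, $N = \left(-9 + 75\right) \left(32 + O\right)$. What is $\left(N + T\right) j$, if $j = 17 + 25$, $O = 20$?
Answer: $145152$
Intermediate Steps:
$j = 42$
$N = 3432$ ($N = \left(-9 + 75\right) \left(32 + 20\right) = 66 \cdot 52 = 3432$)
$T = 24$ ($T = 4 \cdot 6 = 24$)
$\left(N + T\right) j = \left(3432 + 24\right) 42 = 3456 \cdot 42 = 145152$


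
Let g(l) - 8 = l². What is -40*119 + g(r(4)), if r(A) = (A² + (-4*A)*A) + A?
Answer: -2816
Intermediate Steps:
r(A) = A - 3*A² (r(A) = (A² - 4*A²) + A = -3*A² + A = A - 3*A²)
g(l) = 8 + l²
-40*119 + g(r(4)) = -40*119 + (8 + (4*(1 - 3*4))²) = -4760 + (8 + (4*(1 - 12))²) = -4760 + (8 + (4*(-11))²) = -4760 + (8 + (-44)²) = -4760 + (8 + 1936) = -4760 + 1944 = -2816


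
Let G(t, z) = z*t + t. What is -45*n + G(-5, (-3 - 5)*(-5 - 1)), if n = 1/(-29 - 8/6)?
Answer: -22160/91 ≈ -243.52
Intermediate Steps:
n = -3/91 (n = 1/(-29 - 8*⅙) = 1/(-29 - 4/3) = 1/(-91/3) = -3/91 ≈ -0.032967)
G(t, z) = t + t*z (G(t, z) = t*z + t = t + t*z)
-45*n + G(-5, (-3 - 5)*(-5 - 1)) = -45*(-3/91) - 5*(1 + (-3 - 5)*(-5 - 1)) = 135/91 - 5*(1 - 8*(-6)) = 135/91 - 5*(1 + 48) = 135/91 - 5*49 = 135/91 - 245 = -22160/91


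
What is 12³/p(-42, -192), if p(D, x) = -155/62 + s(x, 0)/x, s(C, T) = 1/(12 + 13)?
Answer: -8294400/12001 ≈ -691.14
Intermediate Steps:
s(C, T) = 1/25
p(D, x) = -5/2 + 1/(25*x) (p(D, x) = -155/62 + 1/(25*x) = -155*1/62 + 1/(25*x) = -5/2 + 1/(25*x))
12³/p(-42, -192) = 12³/(((1/50)*(2 - 125*(-192))/(-192))) = 1728/(((1/50)*(-1/192)*(2 + 24000))) = 1728/(((1/50)*(-1/192)*24002)) = 1728/(-12001/4800) = 1728*(-4800/12001) = -8294400/12001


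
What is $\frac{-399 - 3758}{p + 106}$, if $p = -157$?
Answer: $\frac{4157}{51} \approx 81.51$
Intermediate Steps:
$\frac{-399 - 3758}{p + 106} = \frac{-399 - 3758}{-157 + 106} = - \frac{4157}{-51} = \left(-4157\right) \left(- \frac{1}{51}\right) = \frac{4157}{51}$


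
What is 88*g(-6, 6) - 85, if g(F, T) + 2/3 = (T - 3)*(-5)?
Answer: -4391/3 ≈ -1463.7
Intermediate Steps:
g(F, T) = 43/3 - 5*T (g(F, T) = -⅔ + (T - 3)*(-5) = -⅔ + (-3 + T)*(-5) = -⅔ + (15 - 5*T) = 43/3 - 5*T)
88*g(-6, 6) - 85 = 88*(43/3 - 5*6) - 85 = 88*(43/3 - 30) - 85 = 88*(-47/3) - 85 = -4136/3 - 85 = -4391/3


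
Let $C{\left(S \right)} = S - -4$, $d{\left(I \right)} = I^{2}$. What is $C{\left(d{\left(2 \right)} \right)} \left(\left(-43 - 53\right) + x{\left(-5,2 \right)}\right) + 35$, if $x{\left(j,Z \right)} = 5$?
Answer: $-693$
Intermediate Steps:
$C{\left(S \right)} = 4 + S$ ($C{\left(S \right)} = S + 4 = 4 + S$)
$C{\left(d{\left(2 \right)} \right)} \left(\left(-43 - 53\right) + x{\left(-5,2 \right)}\right) + 35 = \left(4 + 2^{2}\right) \left(\left(-43 - 53\right) + 5\right) + 35 = \left(4 + 4\right) \left(-96 + 5\right) + 35 = 8 \left(-91\right) + 35 = -728 + 35 = -693$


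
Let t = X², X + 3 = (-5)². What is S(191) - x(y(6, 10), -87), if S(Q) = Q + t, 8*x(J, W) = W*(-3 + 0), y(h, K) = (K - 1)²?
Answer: 5139/8 ≈ 642.38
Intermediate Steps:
y(h, K) = (-1 + K)²
X = 22 (X = -3 + (-5)² = -3 + 25 = 22)
x(J, W) = -3*W/8 (x(J, W) = (W*(-3 + 0))/8 = (W*(-3))/8 = (-3*W)/8 = -3*W/8)
t = 484 (t = 22² = 484)
S(Q) = 484 + Q (S(Q) = Q + 484 = 484 + Q)
S(191) - x(y(6, 10), -87) = (484 + 191) - (-3)*(-87)/8 = 675 - 1*261/8 = 675 - 261/8 = 5139/8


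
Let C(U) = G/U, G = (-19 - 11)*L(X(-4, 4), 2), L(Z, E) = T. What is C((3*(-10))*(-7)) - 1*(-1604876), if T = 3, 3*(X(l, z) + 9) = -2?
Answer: 11234129/7 ≈ 1.6049e+6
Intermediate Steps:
X(l, z) = -29/3 (X(l, z) = -9 + (1/3)*(-2) = -9 - 2/3 = -29/3)
L(Z, E) = 3
G = -90 (G = (-19 - 11)*3 = -30*3 = -90)
C(U) = -90/U
C((3*(-10))*(-7)) - 1*(-1604876) = -90/((3*(-10))*(-7)) - 1*(-1604876) = -90/((-30*(-7))) + 1604876 = -90/210 + 1604876 = -90*1/210 + 1604876 = -3/7 + 1604876 = 11234129/7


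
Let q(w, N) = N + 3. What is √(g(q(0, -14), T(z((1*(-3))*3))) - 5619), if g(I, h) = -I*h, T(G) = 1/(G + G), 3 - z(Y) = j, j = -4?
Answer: I*√1101170/14 ≈ 74.955*I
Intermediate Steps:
z(Y) = 7 (z(Y) = 3 - 1*(-4) = 3 + 4 = 7)
q(w, N) = 3 + N
T(G) = 1/(2*G)
g(I, h) = -I*h
√(g(q(0, -14), T(z((1*(-3))*3))) - 5619) = √(-(3 - 14)*(½)/7 - 5619) = √(-1*(-11)*(½)*(⅐) - 5619) = √(-1*(-11)*1/14 - 5619) = √(11/14 - 5619) = √(-78655/14) = I*√1101170/14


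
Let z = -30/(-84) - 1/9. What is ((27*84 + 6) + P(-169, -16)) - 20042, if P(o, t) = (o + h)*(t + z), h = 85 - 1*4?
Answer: -1032044/63 ≈ -16382.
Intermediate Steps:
h = 81 (h = 85 - 4 = 81)
z = 31/126 (z = -30*(-1/84) - 1*1/9 = 5/14 - 1/9 = 31/126 ≈ 0.24603)
P(o, t) = (81 + o)*(31/126 + t) (P(o, t) = (o + 81)*(t + 31/126) = (81 + o)*(31/126 + t))
((27*84 + 6) + P(-169, -16)) - 20042 = ((27*84 + 6) + (279/14 + 81*(-16) + (31/126)*(-169) - 169*(-16))) - 20042 = ((2268 + 6) + (279/14 - 1296 - 5239/126 + 2704)) - 20042 = (2274 + 87340/63) - 20042 = 230602/63 - 20042 = -1032044/63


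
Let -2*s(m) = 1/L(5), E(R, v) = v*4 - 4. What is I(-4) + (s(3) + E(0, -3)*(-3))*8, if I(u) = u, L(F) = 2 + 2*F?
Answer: 1139/3 ≈ 379.67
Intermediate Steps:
E(R, v) = -4 + 4*v (E(R, v) = 4*v - 4 = -4 + 4*v)
s(m) = -1/24 (s(m) = -1/(2*(2 + 2*5)) = -1/(2*(2 + 10)) = -½/12 = -½*1/12 = -1/24)
I(-4) + (s(3) + E(0, -3)*(-3))*8 = -4 + (-1/24 + (-4 + 4*(-3))*(-3))*8 = -4 + (-1/24 + (-4 - 12)*(-3))*8 = -4 + (-1/24 - 16*(-3))*8 = -4 + (-1/24 + 48)*8 = -4 + (1151/24)*8 = -4 + 1151/3 = 1139/3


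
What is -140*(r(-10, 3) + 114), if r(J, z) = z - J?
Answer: -17780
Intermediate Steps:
-140*(r(-10, 3) + 114) = -140*((3 - 1*(-10)) + 114) = -140*((3 + 10) + 114) = -140*(13 + 114) = -140*127 = -17780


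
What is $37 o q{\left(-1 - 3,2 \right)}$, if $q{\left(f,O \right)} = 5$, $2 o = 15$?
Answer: $\frac{2775}{2} \approx 1387.5$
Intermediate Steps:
$o = \frac{15}{2}$ ($o = \frac{1}{2} \cdot 15 = \frac{15}{2} \approx 7.5$)
$37 o q{\left(-1 - 3,2 \right)} = 37 \cdot \frac{15}{2} \cdot 5 = \frac{555}{2} \cdot 5 = \frac{2775}{2}$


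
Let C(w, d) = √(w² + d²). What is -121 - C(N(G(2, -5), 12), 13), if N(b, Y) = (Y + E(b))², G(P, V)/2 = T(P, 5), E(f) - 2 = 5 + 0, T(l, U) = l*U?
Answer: -121 - √130490 ≈ -482.23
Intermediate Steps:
T(l, U) = U*l
E(f) = 7 (E(f) = 2 + (5 + 0) = 2 + 5 = 7)
G(P, V) = 10*P (G(P, V) = 2*(5*P) = 10*P)
N(b, Y) = (7 + Y)² (N(b, Y) = (Y + 7)² = (7 + Y)²)
C(w, d) = √(d² + w²)
-121 - C(N(G(2, -5), 12), 13) = -121 - √(13² + ((7 + 12)²)²) = -121 - √(169 + (19²)²) = -121 - √(169 + 361²) = -121 - √(169 + 130321) = -121 - √130490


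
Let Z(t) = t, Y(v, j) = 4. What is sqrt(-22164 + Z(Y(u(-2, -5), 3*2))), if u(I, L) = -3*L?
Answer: 4*I*sqrt(1385) ≈ 148.86*I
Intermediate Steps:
sqrt(-22164 + Z(Y(u(-2, -5), 3*2))) = sqrt(-22164 + 4) = sqrt(-22160) = 4*I*sqrt(1385)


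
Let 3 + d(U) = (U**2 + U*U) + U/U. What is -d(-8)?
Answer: -126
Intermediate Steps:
d(U) = -2 + 2*U**2 (d(U) = -3 + ((U**2 + U*U) + U/U) = -3 + ((U**2 + U**2) + 1) = -3 + (2*U**2 + 1) = -3 + (1 + 2*U**2) = -2 + 2*U**2)
-d(-8) = -(-2 + 2*(-8)**2) = -(-2 + 2*64) = -(-2 + 128) = -1*126 = -126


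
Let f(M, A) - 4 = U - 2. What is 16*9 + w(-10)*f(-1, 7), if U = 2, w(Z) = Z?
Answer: 104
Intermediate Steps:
f(M, A) = 4 (f(M, A) = 4 + (2 - 2) = 4 + 0 = 4)
16*9 + w(-10)*f(-1, 7) = 16*9 - 10*4 = 144 - 40 = 104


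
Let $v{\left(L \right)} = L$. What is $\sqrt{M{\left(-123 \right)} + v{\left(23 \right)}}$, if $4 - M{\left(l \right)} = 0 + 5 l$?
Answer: $\sqrt{642} \approx 25.338$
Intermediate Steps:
$M{\left(l \right)} = 4 - 5 l$ ($M{\left(l \right)} = 4 - \left(0 + 5 l\right) = 4 - 5 l$)
$\sqrt{M{\left(-123 \right)} + v{\left(23 \right)}} = \sqrt{\left(4 - -615\right) + 23} = \sqrt{\left(4 + 615\right) + 23} = \sqrt{619 + 23} = \sqrt{642}$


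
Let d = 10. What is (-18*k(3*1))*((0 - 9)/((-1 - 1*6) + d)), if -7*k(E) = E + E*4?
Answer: -810/7 ≈ -115.71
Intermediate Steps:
k(E) = -5*E/7 (k(E) = -(E + E*4)/7 = -(E + 4*E)/7 = -5*E/7)
(-18*k(3*1))*((0 - 9)/((-1 - 1*6) + d)) = (-(-90)*3*1/7)*((0 - 9)/((-1 - 1*6) + 10)) = (-(-90)*3/7)*(-9/((-1 - 6) + 10)) = (-18*(-15/7))*(-9/(-7 + 10)) = 270*(-9/3)/7 = 270*(-9*⅓)/7 = (270/7)*(-3) = -810/7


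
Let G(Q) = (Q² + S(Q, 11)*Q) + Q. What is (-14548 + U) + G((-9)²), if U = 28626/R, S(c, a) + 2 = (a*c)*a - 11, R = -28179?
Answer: 7372762804/9393 ≈ 7.8492e+5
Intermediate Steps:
S(c, a) = -13 + c*a² (S(c, a) = -2 + ((a*c)*a - 11) = -2 + (c*a² - 11) = -2 + (-11 + c*a²) = -13 + c*a²)
U = -9542/9393 (U = 28626/(-28179) = 28626*(-1/28179) = -9542/9393 ≈ -1.0159)
G(Q) = Q + Q² + Q*(-13 + 121*Q) (G(Q) = (Q² + (-13 + Q*11²)*Q) + Q = (Q² + (-13 + Q*121)*Q) + Q = (Q² + (-13 + 121*Q)*Q) + Q = (Q² + Q*(-13 + 121*Q)) + Q = Q + Q² + Q*(-13 + 121*Q))
(-14548 + U) + G((-9)²) = (-14548 - 9542/9393) + 2*(-9)²*(-6 + 61*(-9)²) = -136658906/9393 + 2*81*(-6 + 61*81) = -136658906/9393 + 2*81*(-6 + 4941) = -136658906/9393 + 2*81*4935 = -136658906/9393 + 799470 = 7372762804/9393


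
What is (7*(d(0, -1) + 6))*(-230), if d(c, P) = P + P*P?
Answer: -9660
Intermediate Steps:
d(c, P) = P + P²
(7*(d(0, -1) + 6))*(-230) = (7*(-(1 - 1) + 6))*(-230) = (7*(-1*0 + 6))*(-230) = (7*(0 + 6))*(-230) = (7*6)*(-230) = 42*(-230) = -9660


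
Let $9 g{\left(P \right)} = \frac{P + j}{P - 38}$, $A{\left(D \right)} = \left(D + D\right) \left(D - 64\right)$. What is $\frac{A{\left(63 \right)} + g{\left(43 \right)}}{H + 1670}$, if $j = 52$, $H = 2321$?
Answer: $- \frac{1115}{35919} \approx -0.031042$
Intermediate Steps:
$A{\left(D \right)} = 2 D \left(-64 + D\right)$
$g{\left(P \right)} = \frac{52 + P}{9 \left(-38 + P\right)}$ ($g{\left(P \right)} = \frac{\left(P + 52\right) \frac{1}{P - 38}}{9} = \frac{\left(52 + P\right) \frac{1}{-38 + P}}{9} = \frac{\frac{1}{-38 + P} \left(52 + P\right)}{9} = \frac{52 + P}{9 \left(-38 + P\right)}$)
$\frac{A{\left(63 \right)} + g{\left(43 \right)}}{H + 1670} = \frac{2 \cdot 63 \left(-64 + 63\right) + \frac{52 + 43}{9 \left(-38 + 43\right)}}{2321 + 1670} = \frac{2 \cdot 63 \left(-1\right) + \frac{1}{9} \cdot \frac{1}{5} \cdot 95}{3991} = \left(-126 + \frac{1}{9} \cdot \frac{1}{5} \cdot 95\right) \frac{1}{3991} = \left(-126 + \frac{19}{9}\right) \frac{1}{3991} = \left(- \frac{1115}{9}\right) \frac{1}{3991} = - \frac{1115}{35919}$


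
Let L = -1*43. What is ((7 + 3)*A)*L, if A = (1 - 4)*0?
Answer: 0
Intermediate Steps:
L = -43
A = 0 (A = -3*0 = 0)
((7 + 3)*A)*L = ((7 + 3)*0)*(-43) = (10*0)*(-43) = 0*(-43) = 0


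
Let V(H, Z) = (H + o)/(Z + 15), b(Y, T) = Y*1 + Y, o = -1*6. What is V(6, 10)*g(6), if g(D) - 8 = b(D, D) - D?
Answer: 0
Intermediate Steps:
o = -6
b(Y, T) = 2*Y (b(Y, T) = Y + Y = 2*Y)
g(D) = 8 + D (g(D) = 8 + (2*D - D) = 8 + D)
V(H, Z) = (-6 + H)/(15 + Z) (V(H, Z) = (H - 6)/(Z + 15) = (-6 + H)/(15 + Z))
V(6, 10)*g(6) = ((-6 + 6)/(15 + 10))*(8 + 6) = (0/25)*14 = ((1/25)*0)*14 = 0*14 = 0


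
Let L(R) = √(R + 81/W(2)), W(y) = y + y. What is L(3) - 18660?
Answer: -18660 + √93/2 ≈ -18655.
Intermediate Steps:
W(y) = 2*y
L(R) = √(81/4 + R) (L(R) = √(R + 81/((2*2))) = √(R + 81/4) = √(81/4 + R))
L(3) - 18660 = √(81 + 4*3)/2 - 18660 = √(81 + 12)/2 - 18660 = √93/2 - 18660 = -18660 + √93/2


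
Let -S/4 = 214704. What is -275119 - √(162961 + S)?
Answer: -275119 - I*√695855 ≈ -2.7512e+5 - 834.18*I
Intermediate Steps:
S = -858816 (S = -4*214704 = -858816)
-275119 - √(162961 + S) = -275119 - √(162961 - 858816) = -275119 - √(-695855) = -275119 - I*√695855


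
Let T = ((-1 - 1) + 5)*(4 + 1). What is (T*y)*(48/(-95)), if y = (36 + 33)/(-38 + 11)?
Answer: 368/19 ≈ 19.368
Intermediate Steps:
y = -23/9 (y = 69/(-27) = 69*(-1/27) = -23/9 ≈ -2.5556)
T = 15 (T = (-2 + 5)*5 = 3*5 = 15)
(T*y)*(48/(-95)) = (15*(-23/9))*(48/(-95)) = -1840*(-1)/95 = -115/3*(-48/95) = 368/19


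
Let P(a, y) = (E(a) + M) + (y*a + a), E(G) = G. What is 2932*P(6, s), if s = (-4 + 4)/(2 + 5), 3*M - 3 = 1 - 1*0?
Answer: 117280/3 ≈ 39093.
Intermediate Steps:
M = 4/3 (M = 1 + (1 - 1*0)/3 = 1 + (1 + 0)/3 = 1 + (⅓)*1 = 1 + ⅓ = 4/3 ≈ 1.3333)
s = 0 (s = 0/7 = 0*(⅐) = 0)
P(a, y) = 4/3 + 2*a + a*y (P(a, y) = (a + 4/3) + (y*a + a) = (4/3 + a) + (a*y + a) = (4/3 + a) + (a + a*y) = 4/3 + 2*a + a*y)
2932*P(6, s) = 2932*(4/3 + 2*6 + 6*0) = 2932*(4/3 + 12 + 0) = 2932*(40/3) = 117280/3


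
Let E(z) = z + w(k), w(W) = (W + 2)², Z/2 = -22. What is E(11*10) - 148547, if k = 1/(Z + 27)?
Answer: -42897204/289 ≈ -1.4843e+5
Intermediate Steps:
Z = -44 (Z = 2*(-22) = -44)
k = -1/17 (k = 1/(-44 + 27) = 1/(-17) = -1/17 ≈ -0.058824)
w(W) = (2 + W)²
E(z) = 1089/289 + z (E(z) = z + (2 - 1/17)² = z + (33/17)² = z + 1089/289 = 1089/289 + z)
E(11*10) - 148547 = (1089/289 + 11*10) - 148547 = (1089/289 + 110) - 148547 = 32879/289 - 148547 = -42897204/289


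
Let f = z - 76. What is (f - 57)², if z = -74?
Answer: 42849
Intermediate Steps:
f = -150 (f = -74 - 76 = -150)
(f - 57)² = (-150 - 57)² = (-207)² = 42849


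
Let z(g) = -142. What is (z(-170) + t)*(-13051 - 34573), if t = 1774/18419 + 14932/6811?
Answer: 834707831825344/125451809 ≈ 6.6536e+6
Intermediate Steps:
t = 287115222/125451809 (t = 1774*(1/18419) + 14932*(1/6811) = 1774/18419 + 14932/6811 = 287115222/125451809 ≈ 2.2887)
(z(-170) + t)*(-13051 - 34573) = (-142 + 287115222/125451809)*(-13051 - 34573) = -17527041656/125451809*(-47624) = 834707831825344/125451809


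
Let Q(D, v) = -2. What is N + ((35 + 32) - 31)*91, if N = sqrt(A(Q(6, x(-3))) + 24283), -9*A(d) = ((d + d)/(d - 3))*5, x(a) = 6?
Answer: 3276 + sqrt(218543)/3 ≈ 3431.8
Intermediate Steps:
A(d) = -10*d/(9*(-3 + d)) (A(d) = -(d + d)/(d - 3)*5/9 = -(2*d)/(-3 + d)*5/9 = -2*d/(-3 + d)*5/9 = -10*d/(9*(-3 + d)))
N = sqrt(218543)/3 (N = sqrt(-10*(-2)/(-27 + 9*(-2)) + 24283) = sqrt(-10*(-2)/(-27 - 18) + 24283) = sqrt(-10*(-2)/(-45) + 24283) = sqrt(-10*(-2)*(-1/45) + 24283) = sqrt(-4/9 + 24283) = sqrt(218543/9) = sqrt(218543)/3 ≈ 155.83)
N + ((35 + 32) - 31)*91 = sqrt(218543)/3 + ((35 + 32) - 31)*91 = sqrt(218543)/3 + (67 - 31)*91 = sqrt(218543)/3 + 36*91 = sqrt(218543)/3 + 3276 = 3276 + sqrt(218543)/3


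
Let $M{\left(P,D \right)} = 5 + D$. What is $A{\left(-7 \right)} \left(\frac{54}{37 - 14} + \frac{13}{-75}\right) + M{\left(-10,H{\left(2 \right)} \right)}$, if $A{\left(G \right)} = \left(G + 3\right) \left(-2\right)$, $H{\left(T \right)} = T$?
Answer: $\frac{42083}{1725} \approx 24.396$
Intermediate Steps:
$A{\left(G \right)} = -6 - 2 G$ ($A{\left(G \right)} = \left(3 + G\right) \left(-2\right) = -6 - 2 G$)
$A{\left(-7 \right)} \left(\frac{54}{37 - 14} + \frac{13}{-75}\right) + M{\left(-10,H{\left(2 \right)} \right)} = \left(-6 - -14\right) \left(\frac{54}{37 - 14} + \frac{13}{-75}\right) + \left(5 + 2\right) = \left(-6 + 14\right) \left(\frac{54}{23} + 13 \left(- \frac{1}{75}\right)\right) + 7 = 8 \left(54 \cdot \frac{1}{23} - \frac{13}{75}\right) + 7 = 8 \left(\frac{54}{23} - \frac{13}{75}\right) + 7 = 8 \cdot \frac{3751}{1725} + 7 = \frac{30008}{1725} + 7 = \frac{42083}{1725}$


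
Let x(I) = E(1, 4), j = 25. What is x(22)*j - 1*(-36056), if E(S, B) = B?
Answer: 36156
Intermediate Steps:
x(I) = 4
x(22)*j - 1*(-36056) = 4*25 - 1*(-36056) = 100 + 36056 = 36156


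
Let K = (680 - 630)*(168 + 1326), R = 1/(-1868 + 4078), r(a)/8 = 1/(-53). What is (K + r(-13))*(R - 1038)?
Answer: -4541036953534/58565 ≈ -7.7538e+7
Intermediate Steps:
r(a) = -8/53 (r(a) = 8/(-53) = 8*(-1/53) = -8/53)
R = 1/2210 ≈ 0.00045249
K = 74700 (K = 50*1494 = 74700)
(K + r(-13))*(R - 1038) = (74700 - 8/53)*(1/2210 - 1038) = (3959092/53)*(-2293979/2210) = -4541036953534/58565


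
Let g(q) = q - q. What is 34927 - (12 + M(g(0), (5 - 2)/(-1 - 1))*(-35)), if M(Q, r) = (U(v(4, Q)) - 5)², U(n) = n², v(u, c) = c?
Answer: 35790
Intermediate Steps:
g(q) = 0
M(Q, r) = (-5 + Q²)² (M(Q, r) = (Q² - 5)² = (-5 + Q²)²)
34927 - (12 + M(g(0), (5 - 2)/(-1 - 1))*(-35)) = 34927 - (12 + (-5 + 0²)²*(-35)) = 34927 - (12 + (-5 + 0)²*(-35)) = 34927 - (12 + (-5)²*(-35)) = 34927 - (12 + 25*(-35)) = 34927 - (12 - 875) = 34927 - 1*(-863) = 34927 + 863 = 35790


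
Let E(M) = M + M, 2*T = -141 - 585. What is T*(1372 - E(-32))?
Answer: -521268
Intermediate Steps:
T = -363 (T = (-141 - 585)/2 = (½)*(-726) = -363)
E(M) = 2*M
T*(1372 - E(-32)) = -363*(1372 - 2*(-32)) = -363*(1372 - 1*(-64)) = -363*(1372 + 64) = -363*1436 = -521268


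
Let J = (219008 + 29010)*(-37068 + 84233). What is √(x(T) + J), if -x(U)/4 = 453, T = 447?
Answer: 7*√238729942 ≈ 1.0816e+5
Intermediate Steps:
x(U) = -1812 (x(U) = -4*453 = -1812)
J = 11697768970 (J = 248018*47165 = 11697768970)
√(x(T) + J) = √(-1812 + 11697768970) = √11697767158 = 7*√238729942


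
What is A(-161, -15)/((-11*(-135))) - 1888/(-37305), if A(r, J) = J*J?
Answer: 82943/410355 ≈ 0.20213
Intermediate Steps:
A(r, J) = J**2
A(-161, -15)/((-11*(-135))) - 1888/(-37305) = (-15)**2/((-11*(-135))) - 1888/(-37305) = 225/1485 - 1888*(-1/37305) = 225*(1/1485) + 1888/37305 = 5/33 + 1888/37305 = 82943/410355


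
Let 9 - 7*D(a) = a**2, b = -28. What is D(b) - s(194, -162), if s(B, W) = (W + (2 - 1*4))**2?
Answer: -189047/7 ≈ -27007.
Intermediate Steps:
s(B, W) = (-2 + W)**2 (s(B, W) = (W + (2 - 4))**2 = (W - 2)**2 = (-2 + W)**2)
D(a) = 9/7 - a**2/7
D(b) - s(194, -162) = (9/7 - 1/7*(-28)**2) - (-2 - 162)**2 = (9/7 - 1/7*784) - 1*(-164)**2 = (9/7 - 112) - 1*26896 = -775/7 - 26896 = -189047/7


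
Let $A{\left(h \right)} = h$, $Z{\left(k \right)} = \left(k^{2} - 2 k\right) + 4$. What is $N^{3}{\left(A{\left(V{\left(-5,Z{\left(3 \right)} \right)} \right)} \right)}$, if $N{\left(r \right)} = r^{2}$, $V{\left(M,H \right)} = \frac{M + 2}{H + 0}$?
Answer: $\frac{729}{117649} \approx 0.0061964$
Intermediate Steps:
$Z{\left(k \right)} = 4 + k^{2} - 2 k$
$V{\left(M,H \right)} = \frac{2 + M}{H}$
$N^{3}{\left(A{\left(V{\left(-5,Z{\left(3 \right)} \right)} \right)} \right)} = \left(\left(\frac{2 - 5}{4 + 3^{2} - 6}\right)^{2}\right)^{3} = \left(\left(\frac{1}{4 + 9 - 6} \left(-3\right)\right)^{2}\right)^{3} = \left(\left(\frac{1}{7} \left(-3\right)\right)^{2}\right)^{3} = \left(\left(- \frac{3}{7}\right)^{2}\right)^{3} = \left(\frac{9}{49}\right)^{3} = \frac{729}{117649}$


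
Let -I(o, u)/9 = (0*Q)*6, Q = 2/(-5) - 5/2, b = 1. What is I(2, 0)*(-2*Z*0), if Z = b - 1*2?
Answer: 0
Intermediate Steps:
Q = -29/10 (Q = 2*(-1/5) - 5*1/2 = -2/5 - 5/2 = -29/10 ≈ -2.9000)
Z = -1 (Z = 1 - 1*2 = 1 - 2 = -1)
I(o, u) = 0 (I(o, u) = -9*0*(-29/10)*6 = -0*6 = -9*0 = 0)
I(2, 0)*(-2*Z*0) = 0*(-2*(-1)*0) = 0*(2*0) = 0*0 = 0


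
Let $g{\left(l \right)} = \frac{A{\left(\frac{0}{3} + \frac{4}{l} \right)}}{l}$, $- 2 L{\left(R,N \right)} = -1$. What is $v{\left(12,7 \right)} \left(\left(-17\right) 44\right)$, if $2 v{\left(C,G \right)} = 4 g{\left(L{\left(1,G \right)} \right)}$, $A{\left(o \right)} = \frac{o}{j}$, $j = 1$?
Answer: $-23936$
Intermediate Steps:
$L{\left(R,N \right)} = \frac{1}{2}$ ($L{\left(R,N \right)} = \left(- \frac{1}{2}\right) \left(-1\right) = \frac{1}{2}$)
$A{\left(o \right)} = o$ ($A{\left(o \right)} = \frac{o}{1} = o 1 = o$)
$g{\left(l \right)} = \frac{4}{l^{2}}$ ($g{\left(l \right)} = \frac{\frac{0}{3} + \frac{4}{l}}{l} = \frac{0 \cdot \frac{1}{3} + \frac{4}{l}}{l} = \frac{0 + \frac{4}{l}}{l} = \frac{4 \frac{1}{l}}{l} = \frac{4}{l^{2}}$)
$v{\left(C,G \right)} = 32$ ($v{\left(C,G \right)} = \frac{4 \cdot 4 \frac{1}{(\frac{1}{2})^{2}}}{2} = \frac{4 \cdot 4 \cdot 4}{2} = \frac{4 \cdot 16}{2} = \frac{1}{2} \cdot 64 = 32$)
$v{\left(12,7 \right)} \left(\left(-17\right) 44\right) = 32 \left(\left(-17\right) 44\right) = 32 \left(-748\right) = -23936$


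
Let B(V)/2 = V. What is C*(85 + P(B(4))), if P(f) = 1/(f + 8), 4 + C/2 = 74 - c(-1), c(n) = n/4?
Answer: 382441/32 ≈ 11951.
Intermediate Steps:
B(V) = 2*V
c(n) = n/4 (c(n) = n*(¼) = n/4)
C = 281/2 (C = -8 + 2*(74 - (-1)/4) = -8 + 2*(74 - 1*(-¼)) = -8 + 2*(74 + ¼) = -8 + 2*(297/4) = -8 + 297/2 = 281/2 ≈ 140.50)
P(f) = 1/(8 + f)
C*(85 + P(B(4))) = 281*(85 + 1/(8 + 2*4))/2 = 281*(85 + 1/(8 + 8))/2 = 281*(85 + 1/16)/2 = (281/2)*(1361/16) = 382441/32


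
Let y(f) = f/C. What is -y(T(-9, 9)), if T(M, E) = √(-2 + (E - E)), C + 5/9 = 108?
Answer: -9*I*√2/967 ≈ -0.013162*I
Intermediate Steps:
C = 967/9 (C = -5/9 + 108 = 967/9 ≈ 107.44)
T(M, E) = I*√2 (T(M, E) = √(-2 + 0) = √(-2) = I*√2)
y(f) = 9*f/967 (y(f) = f/(967/9) = f*(9/967) = 9*f/967)
-y(T(-9, 9)) = -9*I*√2/967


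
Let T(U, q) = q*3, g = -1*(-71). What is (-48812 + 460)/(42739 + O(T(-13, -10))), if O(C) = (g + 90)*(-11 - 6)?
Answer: -24176/20001 ≈ -1.2087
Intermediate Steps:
g = 71
T(U, q) = 3*q
O(C) = -2737 (O(C) = (71 + 90)*(-11 - 6) = 161*(-17) = -2737)
(-48812 + 460)/(42739 + O(T(-13, -10))) = (-48812 + 460)/(42739 - 2737) = -48352/40002 = -48352*1/40002 = -24176/20001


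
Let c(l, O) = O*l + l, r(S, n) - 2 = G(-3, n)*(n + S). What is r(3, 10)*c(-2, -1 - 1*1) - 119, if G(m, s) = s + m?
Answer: 67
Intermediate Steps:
G(m, s) = m + s
r(S, n) = 2 + (-3 + n)*(S + n) (r(S, n) = 2 + (-3 + n)*(n + S) = 2 + (-3 + n)*(S + n))
c(l, O) = l + O*l
r(3, 10)*c(-2, -1 - 1*1) - 119 = (2 + 3*(-3 + 10) + 10*(-3 + 10))*(-2*(1 + (-1 - 1*1))) - 119 = (2 + 3*7 + 10*7)*(-2*(1 + (-1 - 1))) - 119 = (2 + 21 + 70)*(-2*(1 - 2)) - 119 = 93*(-2*(-1)) - 119 = 93*2 - 119 = 186 - 119 = 67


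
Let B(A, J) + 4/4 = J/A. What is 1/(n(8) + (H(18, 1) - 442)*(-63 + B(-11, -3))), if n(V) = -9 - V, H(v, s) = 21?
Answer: 11/294934 ≈ 3.7297e-5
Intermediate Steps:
B(A, J) = -1 + J/A
1/(n(8) + (H(18, 1) - 442)*(-63 + B(-11, -3))) = 1/((-9 - 1*8) + (21 - 442)*(-63 + (-3 - 1*(-11))/(-11))) = 1/((-9 - 8) - 421*(-63 - (-3 + 11)/11)) = 1/(-17 - 421*(-63 - 1/11*8)) = 1/(-17 - 421*(-63 - 8/11)) = 1/(-17 - 421*(-701/11)) = 1/(-17 + 295121/11) = 1/(294934/11) = 11/294934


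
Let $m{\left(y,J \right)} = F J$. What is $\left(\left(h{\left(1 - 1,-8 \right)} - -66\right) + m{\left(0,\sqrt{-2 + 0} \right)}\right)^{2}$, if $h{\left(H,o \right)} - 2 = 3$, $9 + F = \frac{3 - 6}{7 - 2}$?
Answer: $\frac{121417}{25} - \frac{6816 i \sqrt{2}}{5} \approx 4856.7 - 1927.9 i$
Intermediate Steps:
$F = - \frac{48}{5}$ ($F = -9 + \frac{3 - 6}{7 - 2} = -9 - \frac{3}{5} = - \frac{48}{5} \approx -9.6$)
$h{\left(H,o \right)} = 5$ ($h{\left(H,o \right)} = 2 + 3 = 5$)
$m{\left(y,J \right)} = - \frac{48 J}{5}$
$\left(\left(h{\left(1 - 1,-8 \right)} - -66\right) + m{\left(0,\sqrt{-2 + 0} \right)}\right)^{2} = \left(\left(5 - -66\right) - \frac{48 \sqrt{-2 + 0}}{5}\right)^{2} = \left(\left(5 + 66\right) - \frac{48 \sqrt{-2}}{5}\right)^{2} = \left(71 - \frac{48 i \sqrt{2}}{5}\right)^{2}$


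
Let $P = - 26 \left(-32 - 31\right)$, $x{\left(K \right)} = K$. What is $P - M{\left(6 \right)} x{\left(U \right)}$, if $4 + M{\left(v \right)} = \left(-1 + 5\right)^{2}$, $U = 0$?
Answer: $1638$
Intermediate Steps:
$M{\left(v \right)} = 12$ ($M{\left(v \right)} = -4 + \left(-1 + 5\right)^{2} = -4 + 4^{2} = -4 + 16 = 12$)
$P = 1638$ ($P = \left(-26\right) \left(-63\right) = 1638$)
$P - M{\left(6 \right)} x{\left(U \right)} = 1638 - 12 \cdot 0 = 1638 - 0 = 1638 + 0 = 1638$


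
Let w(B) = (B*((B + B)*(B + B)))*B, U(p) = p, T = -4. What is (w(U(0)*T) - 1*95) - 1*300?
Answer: -395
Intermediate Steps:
w(B) = 4*B⁴ (w(B) = (B*((2*B)*(2*B)))*B = (B*(4*B²))*B = (4*B³)*B = 4*B⁴)
(w(U(0)*T) - 1*95) - 1*300 = (4*(0*(-4))⁴ - 1*95) - 1*300 = (4*0⁴ - 95) - 300 = (4*0 - 95) - 300 = (0 - 95) - 300 = -95 - 300 = -395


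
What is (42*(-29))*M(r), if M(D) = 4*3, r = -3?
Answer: -14616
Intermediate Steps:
M(D) = 12
(42*(-29))*M(r) = (42*(-29))*12 = -1218*12 = -14616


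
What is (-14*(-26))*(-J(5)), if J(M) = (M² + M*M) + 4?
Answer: -19656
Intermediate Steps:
J(M) = 4 + 2*M² (J(M) = (M² + M²) + 4 = 2*M² + 4 = 4 + 2*M²)
(-14*(-26))*(-J(5)) = (-14*(-26))*(-(4 + 2*5²)) = 364*(-(4 + 2*25)) = 364*(-(4 + 50)) = 364*(-1*54) = 364*(-54) = -19656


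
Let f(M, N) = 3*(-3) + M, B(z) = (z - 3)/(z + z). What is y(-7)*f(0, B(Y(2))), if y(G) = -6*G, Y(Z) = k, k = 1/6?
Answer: -378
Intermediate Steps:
k = ⅙ ≈ 0.16667
Y(Z) = ⅙
B(z) = (-3 + z)/(2*z) (B(z) = (-3 + z)/((2*z)) = (-3 + z)*(1/(2*z)) = (-3 + z)/(2*z))
f(M, N) = -9 + M
y(-7)*f(0, B(Y(2))) = (-6*(-7))*(-9 + 0) = 42*(-9) = -378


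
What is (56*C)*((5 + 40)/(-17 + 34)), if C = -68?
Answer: -10080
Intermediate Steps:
(56*C)*((5 + 40)/(-17 + 34)) = (56*(-68))*((5 + 40)/(-17 + 34)) = -171360/17 = -3808*45/17 = -10080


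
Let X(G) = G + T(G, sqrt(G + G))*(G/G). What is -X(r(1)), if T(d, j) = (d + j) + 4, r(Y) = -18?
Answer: 32 - 6*I ≈ 32.0 - 6.0*I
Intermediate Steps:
T(d, j) = 4 + d + j
X(G) = 4 + 2*G + sqrt(2)*sqrt(G) (X(G) = G + (4 + G + sqrt(G + G))*(G/G) = G + (4 + G + sqrt(2*G))*1 = G + (4 + G + sqrt(2)*sqrt(G))*1 = G + (4 + G + sqrt(2)*sqrt(G)) = 4 + 2*G + sqrt(2)*sqrt(G))
-X(r(1)) = -(4 + 2*(-18) + sqrt(2)*sqrt(-18)) = -(4 - 36 + sqrt(2)*(3*I*sqrt(2))) = -(4 - 36 + 6*I) = -(-32 + 6*I) = 32 - 6*I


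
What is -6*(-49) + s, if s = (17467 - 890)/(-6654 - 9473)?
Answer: 4724761/16127 ≈ 292.97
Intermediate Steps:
s = -16577/16127 (s = 16577/(-16127) = 16577*(-1/16127) = -16577/16127 ≈ -1.0279)
-6*(-49) + s = -6*(-49) - 16577/16127 = 294 - 16577/16127 = 4724761/16127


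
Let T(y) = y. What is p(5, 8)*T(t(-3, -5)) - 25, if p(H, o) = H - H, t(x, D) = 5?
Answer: -25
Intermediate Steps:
p(H, o) = 0
p(5, 8)*T(t(-3, -5)) - 25 = 0*5 - 25 = 0 - 25 = -25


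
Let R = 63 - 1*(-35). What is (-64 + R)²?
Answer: 1156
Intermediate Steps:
R = 98 (R = 63 + 35 = 98)
(-64 + R)² = (-64 + 98)² = 34² = 1156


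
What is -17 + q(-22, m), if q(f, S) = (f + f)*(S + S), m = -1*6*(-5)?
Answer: -2657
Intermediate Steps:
m = 30 (m = -6*(-5) = 30)
q(f, S) = 4*S*f (q(f, S) = (2*f)*(2*S) = 4*S*f)
-17 + q(-22, m) = -17 + 4*30*(-22) = -17 - 2640 = -2657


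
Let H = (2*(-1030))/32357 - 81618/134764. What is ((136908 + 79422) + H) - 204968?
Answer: 24770874983655/2180279374 ≈ 11361.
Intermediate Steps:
H = -1459263733/2180279374 (H = -2060*1/32357 - 81618*1/134764 = -2060/32357 - 40809/67382 = -1459263733/2180279374 ≈ -0.66930)
((136908 + 79422) + H) - 204968 = ((136908 + 79422) - 1459263733/2180279374) - 204968 = (216330 - 1459263733/2180279374) - 204968 = 471658377713687/2180279374 - 204968 = 24770874983655/2180279374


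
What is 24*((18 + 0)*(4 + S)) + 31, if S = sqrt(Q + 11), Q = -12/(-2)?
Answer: 1759 + 432*sqrt(17) ≈ 3540.2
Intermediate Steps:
Q = 6 (Q = -12*(-1/2) = 6)
S = sqrt(17) (S = sqrt(6 + 11) = sqrt(17) ≈ 4.1231)
24*((18 + 0)*(4 + S)) + 31 = 24*((18 + 0)*(4 + sqrt(17))) + 31 = 24*(18*(4 + sqrt(17))) + 31 = 24*(72 + 18*sqrt(17)) + 31 = (1728 + 432*sqrt(17)) + 31 = 1759 + 432*sqrt(17)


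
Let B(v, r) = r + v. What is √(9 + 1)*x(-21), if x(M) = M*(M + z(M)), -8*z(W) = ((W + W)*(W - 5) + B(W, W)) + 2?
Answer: 6405*√10/2 ≈ 10127.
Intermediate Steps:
z(W) = -¼ - W/4 - W*(-5 + W)/4 (z(W) = -(((W + W)*(W - 5) + (W + W)) + 2)/8 = -(((2*W)*(-5 + W) + 2*W) + 2)/8 = -((2*W*(-5 + W) + 2*W) + 2)/8 = -((2*W + 2*W*(-5 + W)) + 2)/8 = -(2 + 2*W + 2*W*(-5 + W))/8 = -¼ - W/4 - W*(-5 + W)/4)
x(M) = M*(-¼ + 2*M - M²/4) (x(M) = M*(M + (-¼ + M - M²/4)) = M*(-¼ + 2*M - M²/4))
√(9 + 1)*x(-21) = √(9 + 1)*((¼)*(-21)*(-1 - 1*(-21)² + 8*(-21))) = √10*((¼)*(-21)*(-1 - 1*441 - 168)) = √10*((¼)*(-21)*(-1 - 441 - 168)) = √10*((¼)*(-21)*(-610)) = √10*(6405/2) = 6405*√10/2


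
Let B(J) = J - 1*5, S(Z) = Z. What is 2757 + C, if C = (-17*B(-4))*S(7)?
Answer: 3828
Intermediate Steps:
B(J) = -5 + J (B(J) = J - 5 = -5 + J)
C = 1071 (C = -17*(-5 - 4)*7 = -17*(-9)*7 = 153*7 = 1071)
2757 + C = 2757 + 1071 = 3828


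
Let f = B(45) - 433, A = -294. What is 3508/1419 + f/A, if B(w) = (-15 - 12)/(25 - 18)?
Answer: 1926461/486717 ≈ 3.9581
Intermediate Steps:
B(w) = -27/7
f = -3058/7 (f = -27/7 - 433 = -3058/7 ≈ -436.86)
3508/1419 + f/A = 3508/1419 - 3058/7/(-294) = 3508*(1/1419) - 3058/7*(-1/294) = 3508/1419 + 1529/1029 = 1926461/486717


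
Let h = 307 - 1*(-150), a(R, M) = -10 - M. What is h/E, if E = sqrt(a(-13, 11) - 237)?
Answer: -457*I*sqrt(258)/258 ≈ -28.452*I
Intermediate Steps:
E = I*sqrt(258) (E = sqrt((-10 - 1*11) - 237) = sqrt((-10 - 11) - 237) = sqrt(-21 - 237) = sqrt(-258) = I*sqrt(258) ≈ 16.062*I)
h = 457 (h = 307 + 150 = 457)
h/E = 457/((I*sqrt(258))) = 457*(-I*sqrt(258)/258) = -457*I*sqrt(258)/258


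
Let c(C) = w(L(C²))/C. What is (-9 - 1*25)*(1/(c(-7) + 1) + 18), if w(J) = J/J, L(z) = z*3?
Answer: -1955/3 ≈ -651.67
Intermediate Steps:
L(z) = 3*z
w(J) = 1
c(C) = 1/C
(-9 - 1*25)*(1/(c(-7) + 1) + 18) = (-9 - 1*25)*(1/(1/(-7) + 1) + 18) = (-9 - 25)*(1/(-⅐ + 1) + 18) = -34*(1/(6/7) + 18) = -34*(7/6 + 18) = -34*115/6 = -1955/3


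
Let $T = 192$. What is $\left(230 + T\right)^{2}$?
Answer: $178084$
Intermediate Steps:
$\left(230 + T\right)^{2} = \left(230 + 192\right)^{2} = 422^{2} = 178084$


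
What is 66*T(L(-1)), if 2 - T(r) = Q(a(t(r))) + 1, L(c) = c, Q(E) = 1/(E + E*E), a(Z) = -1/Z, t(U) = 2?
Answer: 330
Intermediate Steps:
Q(E) = 1/(E + E²)
T(r) = 5 (T(r) = 2 - (1/(((-1/2))*(1 - 1/2)) + 1) = 2 - (1/(((-1*½))*(1 - 1*½)) + 1) = 2 - (1/((-½)*(1 - ½)) + 1) = 2 - (-2/½ + 1) = 2 - (-2*2 + 1) = 2 - (-4 + 1) = 2 - 1*(-3) = 2 + 3 = 5)
66*T(L(-1)) = 66*5 = 330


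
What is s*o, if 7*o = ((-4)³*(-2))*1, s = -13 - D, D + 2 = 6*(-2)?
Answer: 128/7 ≈ 18.286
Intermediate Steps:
D = -14 (D = -2 + 6*(-2) = -2 - 12 = -14)
s = 1 (s = -13 - 1*(-14) = -13 + 14 = 1)
o = 128/7 (o = (((-4)³*(-2))*1)/7 = (-64*(-2)*1)/7 = (128*1)/7 = (⅐)*128 = 128/7 ≈ 18.286)
s*o = 1*(128/7) = 128/7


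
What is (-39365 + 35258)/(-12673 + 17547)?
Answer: -4107/4874 ≈ -0.84263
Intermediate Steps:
(-39365 + 35258)/(-12673 + 17547) = -4107/4874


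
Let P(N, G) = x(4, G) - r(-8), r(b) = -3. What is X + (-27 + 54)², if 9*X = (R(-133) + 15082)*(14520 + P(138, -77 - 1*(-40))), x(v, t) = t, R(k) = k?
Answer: 24061975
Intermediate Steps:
P(N, G) = 3 + G (P(N, G) = G - 1*(-3) = G + 3 = 3 + G)
X = 24061246 (X = ((-133 + 15082)*(14520 + (3 + (-77 - 1*(-40)))))/9 = (14949*(14520 + (3 + (-77 + 40))))/9 = (14949*(14520 + (3 - 37)))/9 = (14949*(14520 - 34))/9 = (14949*14486)/9 = (⅑)*216551214 = 24061246)
X + (-27 + 54)² = 24061246 + (-27 + 54)² = 24061246 + 27² = 24061246 + 729 = 24061975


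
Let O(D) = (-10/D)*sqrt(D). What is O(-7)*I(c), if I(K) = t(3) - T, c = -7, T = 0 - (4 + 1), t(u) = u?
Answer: 80*I*sqrt(7)/7 ≈ 30.237*I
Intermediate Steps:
T = -5 (T = 0 - 1*5 = 0 - 5 = -5)
O(D) = -10/sqrt(D)
I(K) = 8 (I(K) = 3 - 1*(-5) = 3 + 5 = 8)
O(-7)*I(c) = -(-10)*I*sqrt(7)/7*8 = (10*I*sqrt(7)/7)*8 = 80*I*sqrt(7)/7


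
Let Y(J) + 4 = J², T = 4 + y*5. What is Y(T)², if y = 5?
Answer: 700569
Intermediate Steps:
T = 29 (T = 4 + 5*5 = 4 + 25 = 29)
Y(J) = -4 + J²
Y(T)² = (-4 + 29²)² = (-4 + 841)² = 837² = 700569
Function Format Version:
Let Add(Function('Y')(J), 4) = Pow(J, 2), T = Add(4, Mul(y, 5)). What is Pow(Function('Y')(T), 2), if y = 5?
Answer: 700569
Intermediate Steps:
T = 29 (T = Add(4, Mul(5, 5)) = Add(4, 25) = 29)
Function('Y')(J) = Add(-4, Pow(J, 2))
Pow(Function('Y')(T), 2) = Pow(Add(-4, Pow(29, 2)), 2) = Pow(Add(-4, 841), 2) = Pow(837, 2) = 700569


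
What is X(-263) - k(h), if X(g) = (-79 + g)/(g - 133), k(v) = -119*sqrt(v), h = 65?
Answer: 19/22 + 119*sqrt(65) ≈ 960.27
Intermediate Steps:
X(g) = (-79 + g)/(-133 + g)
X(-263) - k(h) = (-79 - 263)/(-133 - 263) - (-119)*sqrt(65) = -342/(-396) + 119*sqrt(65) = -1/396*(-342) + 119*sqrt(65) = 19/22 + 119*sqrt(65)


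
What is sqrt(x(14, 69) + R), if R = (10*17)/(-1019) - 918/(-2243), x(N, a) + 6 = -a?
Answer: I*sqrt(390536846782231)/2285617 ≈ 8.6462*I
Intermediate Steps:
x(N, a) = -6 - a
R = 554132/2285617 (R = 170*(-1/1019) - 918*(-1/2243) = -170/1019 + 918/2243 = 554132/2285617 ≈ 0.24244)
sqrt(x(14, 69) + R) = sqrt((-6 - 1*69) + 554132/2285617) = sqrt((-6 - 69) + 554132/2285617) = sqrt(-75 + 554132/2285617) = sqrt(-170867143/2285617) = I*sqrt(390536846782231)/2285617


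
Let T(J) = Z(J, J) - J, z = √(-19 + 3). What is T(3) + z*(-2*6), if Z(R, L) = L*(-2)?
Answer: -9 - 48*I ≈ -9.0 - 48.0*I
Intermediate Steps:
Z(R, L) = -2*L
z = 4*I (z = √(-16) = 4*I ≈ 4.0*I)
T(J) = -3*J (T(J) = -2*J - J = -3*J)
T(3) + z*(-2*6) = -3*3 + (4*I)*(-2*6) = -9 + (4*I)*(-12) = -9 - 48*I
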